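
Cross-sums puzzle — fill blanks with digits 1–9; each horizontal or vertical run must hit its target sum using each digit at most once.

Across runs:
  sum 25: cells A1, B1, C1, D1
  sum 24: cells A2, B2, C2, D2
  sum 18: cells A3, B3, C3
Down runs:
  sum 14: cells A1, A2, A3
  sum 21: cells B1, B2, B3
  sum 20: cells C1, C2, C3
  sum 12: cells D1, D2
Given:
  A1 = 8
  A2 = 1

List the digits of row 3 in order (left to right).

A3 = 14 − 9 = 5 completes the 14 down.
No cell is forced outright now. B2 can only be 6 or 8 or 9 (the digits allowed by both its 24 across and its 21 down). If B2 = 6: that forces B1 = 7, after which B3 would have to be in {4,6,7,9} for the 18 across but in {8} for the 21 down — contradiction. If B2 = 9: that forces D2 = 8, D1 = 4, C2 = 6, C3 = 9, B1 = 7, after which C1 would have to be in {6} for the 25 across but in {5} for the 20 down — contradiction. So B2 = 8.
D2 = 9: the only remaining digit allowed by both the 24 across and the 12 down.
D1 = 12 − 9 = 3 completes the 12 down.
C2 = 24 − 18 = 6 completes the 24 across.
C3 = 9: the only remaining digit allowed by both the 18 across and the 20 down.
Given what's placed, B1 must be 9 to fit the 25 across and 21 down.
C1 = 25 − 20 = 5 completes the 25 across.
B3 = 18 − 14 = 4 completes the 18 across.

5 4 9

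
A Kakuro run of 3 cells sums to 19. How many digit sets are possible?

3 distinct digits from 1–9 sum between 6 and 24.
Enumerating: {2,8,9}, {3,7,9}, {4,6,9}, {4,7,8}, {5,6,8}.

5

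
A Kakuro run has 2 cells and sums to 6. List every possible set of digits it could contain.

2 distinct digits from 1–9 sum between 3 and 17.

{1,5}; {2,4}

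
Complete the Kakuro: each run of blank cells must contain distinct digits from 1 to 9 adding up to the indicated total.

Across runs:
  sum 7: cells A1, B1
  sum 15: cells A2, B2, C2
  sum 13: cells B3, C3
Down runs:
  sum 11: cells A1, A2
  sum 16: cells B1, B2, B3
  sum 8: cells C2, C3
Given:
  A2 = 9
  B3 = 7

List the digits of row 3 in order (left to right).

7 6

A1 = 11 − 9 = 2 completes the 11 down.
B1 = 7 − 2 = 5 completes the 7 across.
B2 = 16 − 12 = 4 completes the 16 down.
C2 = 15 − 13 = 2 completes the 15 across.
C3 = 13 − 7 = 6 completes the 13 across.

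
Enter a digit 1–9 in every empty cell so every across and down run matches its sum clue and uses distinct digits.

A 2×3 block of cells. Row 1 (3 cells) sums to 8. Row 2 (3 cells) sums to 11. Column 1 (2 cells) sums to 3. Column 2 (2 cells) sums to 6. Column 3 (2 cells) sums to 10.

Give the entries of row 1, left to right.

3 in 2 cells must be {1,2}.
Nothing is forced directly, so branch on (1,1), whose candidates are 1 or 2. If (1,1) = 2: that forces (1,3) = 1, (2,1) = 1, after which (2,3) would have to be in {2,3,4,6,7,8} for the 11 across but in {9} for the 10 down — contradiction. So (1,1) = 1.
(2,1) = 3 − 1 = 2 completes the 3 down.
Nothing is forced directly, so branch on (1,2), whose candidates are 2 or 4 or 5. If (1,2) = 2: then (1,3) would have to be in {5} for the 8 across but in {1,2,3,4,6,7,8,9} for the 10 down — contradiction. If (1,2) = 4: that forces (1,3) = 3, after which (2,2) would have to be in {1,3,4,5,6,8} for the 11 across but in {2} for the 6 down — contradiction. So (1,2) = 5.
(1,3) = 8 − 6 = 2 completes the 8 across.
(2,2) = 6 − 5 = 1 completes the 6 down.
(2,3) = 11 − 3 = 8 completes the 11 across.

1, 5, 2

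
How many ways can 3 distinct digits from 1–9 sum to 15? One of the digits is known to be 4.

3

3 distinct digits from 1–9 sum between 6 and 24.
Keeping only sets containing 4.
Enumerating: {2,4,9}, {3,4,8}, {4,5,6}.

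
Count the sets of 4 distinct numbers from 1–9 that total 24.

8

4 distinct digits from 1–9 sum between 10 and 30.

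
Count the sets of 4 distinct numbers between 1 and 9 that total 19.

4 distinct digits from 1–9 sum between 10 and 30.

11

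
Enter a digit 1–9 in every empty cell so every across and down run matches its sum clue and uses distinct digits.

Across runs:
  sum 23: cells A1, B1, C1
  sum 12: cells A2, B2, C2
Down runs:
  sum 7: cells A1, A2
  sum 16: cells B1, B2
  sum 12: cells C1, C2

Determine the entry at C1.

8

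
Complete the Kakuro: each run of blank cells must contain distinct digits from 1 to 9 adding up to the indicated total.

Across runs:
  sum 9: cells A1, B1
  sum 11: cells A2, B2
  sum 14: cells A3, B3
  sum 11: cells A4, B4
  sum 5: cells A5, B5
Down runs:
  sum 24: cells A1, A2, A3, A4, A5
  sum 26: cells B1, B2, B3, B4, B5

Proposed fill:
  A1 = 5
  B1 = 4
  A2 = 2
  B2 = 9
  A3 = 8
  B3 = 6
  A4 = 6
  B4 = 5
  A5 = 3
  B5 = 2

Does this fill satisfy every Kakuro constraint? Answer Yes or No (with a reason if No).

Yes

Across: 5+4=9; 2+9=11; 8+6=14; 6+5=11; 3+2=5. Down: 5+2+8+6+3=24; 4+9+6+5+2=26. No digit repeats within any run.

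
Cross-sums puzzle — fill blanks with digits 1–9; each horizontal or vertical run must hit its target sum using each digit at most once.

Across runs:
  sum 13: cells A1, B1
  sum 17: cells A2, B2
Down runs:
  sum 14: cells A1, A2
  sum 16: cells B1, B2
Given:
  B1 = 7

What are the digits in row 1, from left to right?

17 in 2 cells must be {8,9}; 16 in 2 cells must be {7,9}.
A1 = 13 − 7 = 6 completes the 13 across.
A2 = 14 − 6 = 8 completes the 14 down.
B2 = 17 − 8 = 9 completes the 17 across.

6 7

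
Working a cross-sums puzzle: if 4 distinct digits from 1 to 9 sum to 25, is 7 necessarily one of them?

No

Counterexample: {2,6,8,9} sums to 25 without using 7.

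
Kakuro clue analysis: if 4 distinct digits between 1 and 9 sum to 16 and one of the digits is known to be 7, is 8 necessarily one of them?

Counterexample: {1,2,6,7} sums to 16 under that restriction without using 8.

No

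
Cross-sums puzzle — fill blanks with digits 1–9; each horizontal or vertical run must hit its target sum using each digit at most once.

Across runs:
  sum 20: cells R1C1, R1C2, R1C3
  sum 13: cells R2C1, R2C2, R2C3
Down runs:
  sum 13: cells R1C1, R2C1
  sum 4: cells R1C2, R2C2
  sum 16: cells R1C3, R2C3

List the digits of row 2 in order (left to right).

4 in 2 cells must be {1,3}; 16 in 2 cells must be {7,9}.
The 20 across and the 4 down share only 3, so R1C2 = 3.
Given what's placed, R1C3 must be 9 to fit the 20 across and 16 down.
R2C2 = 4 − 3 = 1 completes the 4 down.
R2C3 = 16 − 9 = 7 completes the 16 down.
R1C1 = 20 − 12 = 8 completes the 20 across.
R2C1 = 13 − 8 = 5 completes the 13 across.

5 1 7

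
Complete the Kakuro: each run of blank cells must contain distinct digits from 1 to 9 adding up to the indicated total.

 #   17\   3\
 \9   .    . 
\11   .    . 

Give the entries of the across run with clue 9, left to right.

8 1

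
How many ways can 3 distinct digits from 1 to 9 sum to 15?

8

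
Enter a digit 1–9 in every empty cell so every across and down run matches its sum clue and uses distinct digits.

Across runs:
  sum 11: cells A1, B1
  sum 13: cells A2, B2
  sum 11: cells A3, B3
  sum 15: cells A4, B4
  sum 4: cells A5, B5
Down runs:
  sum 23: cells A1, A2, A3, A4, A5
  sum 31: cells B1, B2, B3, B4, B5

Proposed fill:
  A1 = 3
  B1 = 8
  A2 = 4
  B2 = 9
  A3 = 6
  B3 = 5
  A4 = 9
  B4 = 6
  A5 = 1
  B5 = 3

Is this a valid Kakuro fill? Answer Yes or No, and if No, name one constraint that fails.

Yes

Across: 3+8=11; 4+9=13; 6+5=11; 9+6=15; 1+3=4. Down: 3+4+6+9+1=23; 8+9+5+6+3=31. No digit repeats within any run.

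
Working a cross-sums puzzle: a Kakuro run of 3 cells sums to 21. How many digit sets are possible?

3 distinct digits from 1–9 sum between 6 and 24.
Enumerating: {4,8,9}, {5,7,9}, {6,7,8}.

3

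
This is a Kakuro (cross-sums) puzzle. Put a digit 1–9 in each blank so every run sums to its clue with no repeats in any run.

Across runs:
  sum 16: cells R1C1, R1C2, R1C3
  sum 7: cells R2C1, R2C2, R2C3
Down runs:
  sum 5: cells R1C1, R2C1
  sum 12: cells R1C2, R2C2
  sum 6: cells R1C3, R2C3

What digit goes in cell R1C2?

8

7 in 3 cells must be {1,2,4}.
The 7 across and the 12 down share only 4, so R2C2 = 4.
R1C2 = 12 − 4 = 8 completes the 12 down.
Nothing is forced directly, so branch on R2C1, whose candidates are 1 or 2. If R2C1 = 1: then R1C1 would have to be in {1,2,3,5,6,7} for the 16 across but in {4} for the 5 down — contradiction. So R2C1 = 2.
R1C1 = 5 − 2 = 3 completes the 5 down.
R1C3 = 16 − 11 = 5 completes the 16 across.
R2C3 = 7 − 6 = 1 completes the 7 across.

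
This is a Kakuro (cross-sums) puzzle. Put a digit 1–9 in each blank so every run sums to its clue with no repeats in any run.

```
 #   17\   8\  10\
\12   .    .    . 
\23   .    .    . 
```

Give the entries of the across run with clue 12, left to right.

9 2 1

23 in 3 cells must be {6,8,9}; 17 in 2 cells must be {8,9}.
The 23 across and the 8 down share only 6, so R2C2 = 6.
R1C2 = 8 − 6 = 2 completes the 8 down.
Given what's placed, R1C1 must be 9 to fit the 12 across and 17 down.
R1C3 = 12 − 11 = 1 completes the 12 across.
R2C1 = 17 − 9 = 8 completes the 17 down.
R2C3 = 23 − 14 = 9 completes the 23 across.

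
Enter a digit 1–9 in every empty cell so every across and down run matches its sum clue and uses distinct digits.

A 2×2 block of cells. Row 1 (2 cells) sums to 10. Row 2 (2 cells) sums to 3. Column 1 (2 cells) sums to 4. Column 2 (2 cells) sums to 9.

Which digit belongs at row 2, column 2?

3 in 2 cells must be {1,2}; 4 in 2 cells must be {1,3}.
The 3 across and the 4 down share only 1, so (2,1) = 1.
(2,2) = 3 − 1 = 2 completes the 3 across.
(1,1) = 4 − 1 = 3 completes the 4 down.
(1,2) = 10 − 3 = 7 completes the 10 across.

2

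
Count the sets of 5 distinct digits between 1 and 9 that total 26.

5 distinct digits from 1–9 sum between 15 and 35.

11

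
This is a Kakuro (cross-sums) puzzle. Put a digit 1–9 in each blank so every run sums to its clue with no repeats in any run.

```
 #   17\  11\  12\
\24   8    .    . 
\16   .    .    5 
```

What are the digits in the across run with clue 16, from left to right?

9 2 5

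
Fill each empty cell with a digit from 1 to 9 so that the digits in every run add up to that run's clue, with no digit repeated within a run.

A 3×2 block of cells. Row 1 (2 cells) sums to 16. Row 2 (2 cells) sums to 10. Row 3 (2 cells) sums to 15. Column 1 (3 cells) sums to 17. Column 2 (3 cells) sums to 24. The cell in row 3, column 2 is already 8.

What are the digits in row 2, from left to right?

1 9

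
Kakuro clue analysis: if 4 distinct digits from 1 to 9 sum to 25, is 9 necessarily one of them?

No

Counterexample: {4,6,7,8} sums to 25 without using 9.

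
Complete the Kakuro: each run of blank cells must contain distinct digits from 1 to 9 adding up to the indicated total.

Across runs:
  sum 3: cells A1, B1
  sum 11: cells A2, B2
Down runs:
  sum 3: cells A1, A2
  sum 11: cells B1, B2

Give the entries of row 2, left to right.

3 in 2 cells must be {1,2}.
The 3 across and the 11 down share only 2, so B1 = 2.
The 11 across and the 3 down share only 2, so A2 = 2.
B2 = 11 − 2 = 9 completes the 11 across.
A1 = 3 − 2 = 1 completes the 3 across.

2, 9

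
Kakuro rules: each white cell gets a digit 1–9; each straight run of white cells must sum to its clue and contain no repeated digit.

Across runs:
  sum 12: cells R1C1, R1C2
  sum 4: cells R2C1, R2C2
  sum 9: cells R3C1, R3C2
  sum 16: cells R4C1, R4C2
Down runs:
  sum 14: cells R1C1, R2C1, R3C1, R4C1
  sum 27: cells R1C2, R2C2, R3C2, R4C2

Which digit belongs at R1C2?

8

4 in 2 cells must be {1,3}; 16 in 2 cells must be {7,9}.
Only 3 fits R2C2 under both its across sum 4 and down sum 27.
The 16 across and the 14 down share only 7, so R4C1 = 7.
R4C2 = 16 − 7 = 9 completes the 16 across.
R1C1 = 4: the only remaining digit allowed by both the 12 across and the 14 down.
R1C2 = 12 − 4 = 8 completes the 12 across.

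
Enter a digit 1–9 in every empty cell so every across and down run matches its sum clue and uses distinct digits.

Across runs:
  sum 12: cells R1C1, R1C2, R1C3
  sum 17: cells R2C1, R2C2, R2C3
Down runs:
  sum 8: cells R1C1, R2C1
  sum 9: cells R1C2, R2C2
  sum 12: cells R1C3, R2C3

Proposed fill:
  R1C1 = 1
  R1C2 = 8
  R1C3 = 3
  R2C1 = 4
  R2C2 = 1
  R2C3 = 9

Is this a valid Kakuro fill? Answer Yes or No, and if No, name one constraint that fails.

No — the down run R1C1–R2C1 sums to 5, not 8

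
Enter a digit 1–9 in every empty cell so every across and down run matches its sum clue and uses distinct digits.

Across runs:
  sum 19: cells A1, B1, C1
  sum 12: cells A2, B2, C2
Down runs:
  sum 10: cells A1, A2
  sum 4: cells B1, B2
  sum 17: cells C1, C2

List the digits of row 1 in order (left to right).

7 3 9

4 in 2 cells must be {1,3}; 17 in 2 cells must be {8,9}.
The 19 across and the 4 down share only 3, so B1 = 3.
Given what's placed, C1 must be 9 to fit the 19 across and 17 down.
B2 = 4 − 3 = 1 completes the 4 down.
C2 = 17 − 9 = 8 completes the 17 down.
A1 = 19 − 12 = 7 completes the 19 across.
A2 = 12 − 9 = 3 completes the 12 across.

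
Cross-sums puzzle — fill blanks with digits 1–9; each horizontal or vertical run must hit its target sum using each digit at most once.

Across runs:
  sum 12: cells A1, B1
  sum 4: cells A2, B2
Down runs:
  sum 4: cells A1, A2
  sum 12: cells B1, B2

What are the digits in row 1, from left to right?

4 in 2 cells must be {1,3}.
The 12 across and the 4 down share only 3, so A1 = 3.
B1 = 12 − 3 = 9 completes the 12 across.
A2 = 4 − 3 = 1 completes the 4 down.
B2 = 4 − 1 = 3 completes the 4 across.

3 9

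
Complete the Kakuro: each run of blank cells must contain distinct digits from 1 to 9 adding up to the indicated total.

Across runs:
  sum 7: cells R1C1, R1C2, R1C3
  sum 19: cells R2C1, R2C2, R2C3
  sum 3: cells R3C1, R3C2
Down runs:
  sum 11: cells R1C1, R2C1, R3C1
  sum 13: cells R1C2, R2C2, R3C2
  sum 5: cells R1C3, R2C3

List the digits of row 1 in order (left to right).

2 4 1

7 in 3 cells must be {1,2,4}; 3 in 2 cells must be {1,2}.
Nothing is forced directly, so branch on R3C1, whose candidates are 1 or 2. If R3C1 = 2: that forces R3C2 = 1, R1C2 = 4, R2C2 = 8, R1C1 = 1, R1C3 = 2, after which R2C1 would have to be in {2,4,5,6,7,9} for the 19 across but in {8} for the 11 down — contradiction. So R3C1 = 1.
R3C2 = 3 − 1 = 2 completes the 3 across.
Given what's placed, R1C2 must be 4 to fit the 7 across and 13 down.
R2C2 = 13 − 6 = 7 completes the 13 down.
R1C1 = 2: the only remaining digit allowed by both the 7 across and the 11 down.
R1C3 = 7 − 6 = 1 completes the 7 across.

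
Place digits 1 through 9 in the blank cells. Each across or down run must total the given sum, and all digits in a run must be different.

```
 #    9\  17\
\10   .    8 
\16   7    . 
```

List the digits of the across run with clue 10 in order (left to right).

2, 8

16 in 2 cells must be {7,9}; 17 in 2 cells must be {8,9}.
R1C1 = 10 − 8 = 2 completes the 10 across.
R2C2 = 16 − 7 = 9 completes the 16 across.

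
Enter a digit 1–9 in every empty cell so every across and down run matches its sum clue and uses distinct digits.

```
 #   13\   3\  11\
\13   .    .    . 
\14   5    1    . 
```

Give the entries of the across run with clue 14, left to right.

5, 1, 8

3 in 2 cells must be {1,2}.
R1C1 = 13 − 5 = 8 completes the 13 down.
R1C2 = 3 − 1 = 2 completes the 3 down.
R1C3 = 13 − 10 = 3 completes the 13 across.
R2C3 = 14 − 6 = 8 completes the 14 across.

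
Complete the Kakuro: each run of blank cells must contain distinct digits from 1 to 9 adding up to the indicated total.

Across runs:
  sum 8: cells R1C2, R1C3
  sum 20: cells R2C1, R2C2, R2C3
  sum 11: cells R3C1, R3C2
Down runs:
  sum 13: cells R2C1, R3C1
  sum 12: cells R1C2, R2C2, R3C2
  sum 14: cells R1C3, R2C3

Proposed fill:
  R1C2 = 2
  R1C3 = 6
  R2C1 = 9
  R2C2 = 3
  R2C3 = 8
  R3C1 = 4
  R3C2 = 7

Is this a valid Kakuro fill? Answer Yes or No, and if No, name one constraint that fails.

Yes

Across: 2+6=8; 9+3+8=20; 4+7=11. Down: 9+4=13; 2+3+7=12; 6+8=14. No digit repeats within any run.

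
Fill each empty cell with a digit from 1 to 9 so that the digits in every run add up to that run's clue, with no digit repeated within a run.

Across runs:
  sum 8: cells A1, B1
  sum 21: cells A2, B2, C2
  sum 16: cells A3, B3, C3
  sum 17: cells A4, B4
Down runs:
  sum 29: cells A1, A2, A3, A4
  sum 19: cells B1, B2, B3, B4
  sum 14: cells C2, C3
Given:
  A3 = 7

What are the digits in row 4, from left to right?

9, 8

17 in 2 cells must be {8,9}; 29 in 4 cells must be {5,7,8,9}.
A1 = 5: the only remaining digit allowed by both the 8 across and the 29 down.
B1 = 8 − 5 = 3 completes the 8 across.
Nothing is forced directly, so branch on A2, whose candidates are 8 or 9. If A2 = 9: that forces A4 = 8, B4 = 9, B2 = 5, after which C2 would have to be in {7} for the 21 across but in {5,6,8,9} for the 14 down — contradiction. So A2 = 8.
A4 = 29 − 20 = 9 completes the 29 down.
B4 = 17 − 9 = 8 completes the 17 across.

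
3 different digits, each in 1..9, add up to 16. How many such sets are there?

8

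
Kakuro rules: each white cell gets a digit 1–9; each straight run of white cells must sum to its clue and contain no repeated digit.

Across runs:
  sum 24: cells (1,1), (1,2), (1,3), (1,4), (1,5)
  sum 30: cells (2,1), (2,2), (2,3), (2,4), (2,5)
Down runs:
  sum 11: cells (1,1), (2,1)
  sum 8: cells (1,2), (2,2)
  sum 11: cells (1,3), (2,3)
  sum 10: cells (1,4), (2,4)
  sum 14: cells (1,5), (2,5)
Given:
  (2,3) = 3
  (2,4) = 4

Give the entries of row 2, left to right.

8 6 3 4 9

(1,3) = 11 − 3 = 8 completes the 11 down.
(1,4) = 10 − 4 = 6 completes the 10 down.
Given what's placed, (1,5) must be 5 to fit the 24 across and 14 down.
(2,2) = 6: the only remaining digit allowed by both the 30 across and the 8 down.
(2,5) = 14 − 5 = 9 completes the 14 down.
(1,2) = 8 − 6 = 2 completes the 8 down.
(2,1) = 30 − 22 = 8 completes the 30 across.
(1,1) = 24 − 21 = 3 completes the 24 across.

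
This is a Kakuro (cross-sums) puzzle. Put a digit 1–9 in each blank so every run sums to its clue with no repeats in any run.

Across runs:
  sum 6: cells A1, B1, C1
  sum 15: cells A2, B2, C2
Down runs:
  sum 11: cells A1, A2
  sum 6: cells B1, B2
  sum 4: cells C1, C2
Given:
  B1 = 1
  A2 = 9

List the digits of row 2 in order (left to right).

6 in 3 cells must be {1,2,3}; 4 in 2 cells must be {1,3}.
A1 = 11 − 9 = 2 completes the 11 down.
C1 = 6 − 3 = 3 completes the 6 across.
B2 = 6 − 1 = 5 completes the 6 down.
C2 = 15 − 14 = 1 completes the 15 across.

9, 5, 1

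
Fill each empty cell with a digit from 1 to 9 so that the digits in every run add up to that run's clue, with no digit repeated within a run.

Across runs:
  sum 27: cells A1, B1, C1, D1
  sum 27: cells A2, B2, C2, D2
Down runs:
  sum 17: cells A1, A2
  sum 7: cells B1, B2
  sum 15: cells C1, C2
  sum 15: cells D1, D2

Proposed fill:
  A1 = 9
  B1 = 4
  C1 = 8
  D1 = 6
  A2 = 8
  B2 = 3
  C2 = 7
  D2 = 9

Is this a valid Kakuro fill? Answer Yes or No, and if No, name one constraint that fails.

Yes

Across: 9+4+8+6=27; 8+3+7+9=27. Down: 9+8=17; 4+3=7; 8+7=15; 6+9=15. No digit repeats within any run.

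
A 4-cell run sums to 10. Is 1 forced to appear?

The only way to make 10 from 4 distinct digits is {1,2,3,4}, which contains 1.

Yes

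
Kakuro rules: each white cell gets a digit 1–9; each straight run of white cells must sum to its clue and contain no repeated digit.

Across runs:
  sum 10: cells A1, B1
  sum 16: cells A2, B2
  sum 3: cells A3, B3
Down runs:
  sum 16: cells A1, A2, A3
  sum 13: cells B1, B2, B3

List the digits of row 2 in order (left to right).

16 in 2 cells must be {7,9}; 3 in 2 cells must be {1,2}.
Nothing is forced directly, so branch on A2, whose candidates are 7 or 9. If A2 = 7: that forces B2 = 9, A3 = 1, after which B3 would have to be in {2} for the 3 across but in {1,3} for the 13 down — contradiction. So A2 = 9.
B2 = 16 − 9 = 7 completes the 16 across.
Nothing is forced directly, so branch on A3, whose candidates are 1 or 2. If A3 = 2: then A1 would have to be in {1,2,3,4,6,7,8,9} for the 10 across but in {5} for the 16 down — contradiction. So A3 = 1.
A1 = 16 − 10 = 6 completes the 16 down.
B1 = 10 − 6 = 4 completes the 10 across.
B3 = 3 − 1 = 2 completes the 3 across.

9 7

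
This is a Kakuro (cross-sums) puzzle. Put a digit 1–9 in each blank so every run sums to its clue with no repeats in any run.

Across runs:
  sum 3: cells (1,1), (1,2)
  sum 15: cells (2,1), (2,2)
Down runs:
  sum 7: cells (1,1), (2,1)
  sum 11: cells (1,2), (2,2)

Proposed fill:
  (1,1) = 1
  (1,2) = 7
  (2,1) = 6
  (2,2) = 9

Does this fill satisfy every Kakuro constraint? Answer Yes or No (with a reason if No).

No — the across run (1,1)–(1,2) sums to 8, not 3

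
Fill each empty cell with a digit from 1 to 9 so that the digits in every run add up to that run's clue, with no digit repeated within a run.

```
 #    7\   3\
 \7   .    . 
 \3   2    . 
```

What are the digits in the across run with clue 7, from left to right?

3 in 2 cells must be {1,2}.
R1C1 = 7 − 2 = 5 completes the 7 down.
R1C2 = 7 − 5 = 2 completes the 7 across.
R2C2 = 3 − 2 = 1 completes the 3 across.

5 2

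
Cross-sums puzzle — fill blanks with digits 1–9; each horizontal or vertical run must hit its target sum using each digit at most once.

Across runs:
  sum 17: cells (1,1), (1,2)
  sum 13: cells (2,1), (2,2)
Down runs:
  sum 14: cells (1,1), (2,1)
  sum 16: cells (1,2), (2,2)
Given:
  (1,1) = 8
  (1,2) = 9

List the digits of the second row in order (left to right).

6 7

17 in 2 cells must be {8,9}; 16 in 2 cells must be {7,9}.
(2,1) = 14 − 8 = 6 completes the 14 down.
(2,2) = 13 − 6 = 7 completes the 13 across.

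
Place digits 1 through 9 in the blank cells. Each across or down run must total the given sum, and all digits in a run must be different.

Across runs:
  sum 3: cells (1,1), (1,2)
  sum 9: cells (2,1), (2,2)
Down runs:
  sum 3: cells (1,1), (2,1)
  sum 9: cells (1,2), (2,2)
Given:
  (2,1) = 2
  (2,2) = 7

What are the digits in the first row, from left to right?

3 in 2 cells must be {1,2}.
(1,1) = 3 − 2 = 1 completes the 3 down.
(1,2) = 3 − 1 = 2 completes the 3 across.

1 2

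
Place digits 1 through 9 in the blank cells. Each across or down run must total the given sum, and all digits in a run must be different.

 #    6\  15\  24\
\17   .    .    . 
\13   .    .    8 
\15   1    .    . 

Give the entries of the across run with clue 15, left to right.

6 in 3 cells must be {1,2,3}; 24 in 3 cells must be {7,8,9}.
Given what's placed, R3C3 must be 9 to fit the 15 across and 24 down.
R1C3 = 24 − 17 = 7 completes the 24 down.
R3C2 = 15 − 10 = 5 completes the 15 across.
Given what's placed, R1C1 must be 2 to fit the 17 across and 6 down.
R1C2 = 17 − 9 = 8 completes the 17 across.
R2C1 = 6 − 3 = 3 completes the 6 down.
R2C2 = 13 − 11 = 2 completes the 13 across.

1, 5, 9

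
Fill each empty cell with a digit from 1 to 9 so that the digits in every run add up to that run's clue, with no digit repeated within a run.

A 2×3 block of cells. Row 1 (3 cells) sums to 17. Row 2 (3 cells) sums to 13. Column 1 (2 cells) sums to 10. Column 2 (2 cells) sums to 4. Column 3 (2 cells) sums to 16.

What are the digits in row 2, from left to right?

4 in 2 cells must be {1,3}; 16 in 2 cells must be {7,9}.
Nothing is forced directly, so branch on (1,2), whose candidates are 1 or 3. If (1,2) = 3: that forces (1,3) = 9, (2,2) = 1, (2,3) = 7, after which (1,1) would have to be in {5} for the 17 across but in {1,2,3,4,6,7,8,9} for the 10 down — contradiction. So (1,2) = 1.
(2,2) = 4 − 1 = 3 completes the 4 down.
Given what's placed, (2,3) must be 9 to fit the 13 across and 16 down.
(1,3) = 16 − 9 = 7 completes the 16 down.
(2,1) = 13 − 12 = 1 completes the 13 across.
(1,1) = 17 − 8 = 9 completes the 17 across.

1 3 9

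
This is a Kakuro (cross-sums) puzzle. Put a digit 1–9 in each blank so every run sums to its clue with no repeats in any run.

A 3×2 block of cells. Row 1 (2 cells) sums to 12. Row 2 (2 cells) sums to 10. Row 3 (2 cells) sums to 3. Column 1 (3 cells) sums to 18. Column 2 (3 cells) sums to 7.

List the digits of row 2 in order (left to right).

9 1

3 in 2 cells must be {1,2}; 7 in 3 cells must be {1,2,4}.
The 12 across and the 7 down share only 4, so (1,2) = 4.
(1,1) = 12 − 4 = 8 completes the 12 across.
Given what's placed, (3,1) must be 1 to fit the 3 across and 18 down.
(3,2) = 3 − 1 = 2 completes the 3 across.
(2,1) = 18 − 9 = 9 completes the 18 down.
(2,2) = 10 − 9 = 1 completes the 10 across.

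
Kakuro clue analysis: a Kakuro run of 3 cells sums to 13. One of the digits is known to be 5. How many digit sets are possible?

2

3 distinct digits from 1–9 sum between 6 and 24.
Keeping only sets containing 5.
Enumerating: {1,5,7}, {2,5,6}.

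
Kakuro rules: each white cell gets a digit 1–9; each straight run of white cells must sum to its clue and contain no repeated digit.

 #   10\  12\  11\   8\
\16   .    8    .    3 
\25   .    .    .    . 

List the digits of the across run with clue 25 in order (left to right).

9 4 7 5

Given what's placed, R1C3 must be 4 to fit the 16 across and 11 down.
R2C2 = 12 − 8 = 4 completes the 12 down.
R2C3 = 11 − 4 = 7 completes the 11 down.
R2C4 = 8 − 3 = 5 completes the 8 down.
R1C1 = 16 − 15 = 1 completes the 16 across.
R2C1 = 25 − 16 = 9 completes the 25 across.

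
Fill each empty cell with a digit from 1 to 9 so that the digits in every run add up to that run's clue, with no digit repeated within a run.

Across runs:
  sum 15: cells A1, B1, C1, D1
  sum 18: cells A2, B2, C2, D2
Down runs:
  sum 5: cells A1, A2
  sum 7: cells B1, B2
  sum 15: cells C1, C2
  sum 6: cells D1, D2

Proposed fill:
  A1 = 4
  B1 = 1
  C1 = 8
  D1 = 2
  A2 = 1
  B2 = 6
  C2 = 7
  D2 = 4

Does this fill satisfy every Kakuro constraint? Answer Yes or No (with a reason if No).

Yes

Across: 4+1+8+2=15; 1+6+7+4=18. Down: 4+1=5; 1+6=7; 8+7=15; 2+4=6. No digit repeats within any run.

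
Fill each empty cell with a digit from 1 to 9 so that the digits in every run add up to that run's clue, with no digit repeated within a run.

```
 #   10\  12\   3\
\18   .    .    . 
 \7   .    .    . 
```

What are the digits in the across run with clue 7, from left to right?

1 4 2

7 in 3 cells must be {1,2,4}; 3 in 2 cells must be {1,2}.
The 7 across and the 12 down share only 4, so R2C2 = 4.
R1C2 = 12 − 4 = 8 completes the 12 down.
Given what's placed, R1C3 must be 1 to fit the 18 across and 3 down.
R2C3 = 3 − 1 = 2 completes the 3 down.
R1C1 = 18 − 9 = 9 completes the 18 across.
R2C1 = 7 − 6 = 1 completes the 7 across.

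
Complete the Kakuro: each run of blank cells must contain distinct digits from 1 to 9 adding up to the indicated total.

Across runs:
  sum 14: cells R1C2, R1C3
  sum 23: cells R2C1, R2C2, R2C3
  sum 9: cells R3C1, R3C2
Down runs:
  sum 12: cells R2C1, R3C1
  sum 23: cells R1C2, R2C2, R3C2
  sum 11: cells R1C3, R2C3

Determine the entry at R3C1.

3

23 in 3 cells must be {6,8,9}.
Nothing is forced directly, so branch on R3C2, whose candidates are 6 or 8. If R3C2 = 8: then R3C1 would have to be in {1} for the 9 across but in {3,4,5,7,8,9} for the 12 down — contradiction. So R3C2 = 6.
R3C1 = 9 − 6 = 3 completes the 9 across.
R2C1 = 12 − 3 = 9 completes the 12 down.
R2C2 = 8: the only remaining digit allowed by both the 23 across and the 23 down.
R2C3 = 23 − 17 = 6 completes the 23 across.
R1C2 = 23 − 14 = 9 completes the 23 down.
R1C3 = 14 − 9 = 5 completes the 14 across.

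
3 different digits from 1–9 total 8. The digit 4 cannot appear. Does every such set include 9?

No

The only way to make 8 from 3 distinct digits under that restriction is {1,2,5}, which does not contain 9.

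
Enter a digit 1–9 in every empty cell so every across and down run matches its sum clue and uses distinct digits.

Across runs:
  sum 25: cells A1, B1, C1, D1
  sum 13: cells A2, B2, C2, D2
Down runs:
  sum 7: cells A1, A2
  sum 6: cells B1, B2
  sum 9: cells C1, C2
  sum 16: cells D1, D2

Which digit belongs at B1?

16 in 2 cells must be {7,9}.
Only 7 fits D2 under both its across sum 13 and down sum 16.
D1 = 16 − 7 = 9 completes the 16 down.
Nothing is forced directly, so branch on B2, whose candidates are 1 or 2. If B2 = 2: that forces B1 = 4, A1 = 5, C1 = 7, after which A2 would have to be in {1,3} for the 13 across but in {2} for the 7 down — contradiction. So B2 = 1.
B1 = 6 − 1 = 5 completes the 6 down.

5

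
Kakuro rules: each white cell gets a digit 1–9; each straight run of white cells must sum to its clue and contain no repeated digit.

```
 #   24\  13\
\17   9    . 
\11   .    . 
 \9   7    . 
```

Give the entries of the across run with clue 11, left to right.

17 in 2 cells must be {8,9}; 24 in 3 cells must be {7,8,9}.
R1C2 = 17 − 9 = 8 completes the 17 across.
R2C1 = 24 − 16 = 8 completes the 24 down.
R2C2 = 11 − 8 = 3 completes the 11 across.
R3C2 = 9 − 7 = 2 completes the 9 across.

8 3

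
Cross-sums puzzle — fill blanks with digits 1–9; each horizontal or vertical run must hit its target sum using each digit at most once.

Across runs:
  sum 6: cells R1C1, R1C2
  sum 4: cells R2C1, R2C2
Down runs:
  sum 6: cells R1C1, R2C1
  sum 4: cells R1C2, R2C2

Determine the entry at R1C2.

4 in 2 cells must be {1,3}.
The 6 across and the 4 down share only 1, so R1C2 = 1.
The 4 across and the 6 down share only 1, so R2C1 = 1.
R2C2 = 4 − 1 = 3 completes the 4 across.
R1C1 = 6 − 1 = 5 completes the 6 across.

1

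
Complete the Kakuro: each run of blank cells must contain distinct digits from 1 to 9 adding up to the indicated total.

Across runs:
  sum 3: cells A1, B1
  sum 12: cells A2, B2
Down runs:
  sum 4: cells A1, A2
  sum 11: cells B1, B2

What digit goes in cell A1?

1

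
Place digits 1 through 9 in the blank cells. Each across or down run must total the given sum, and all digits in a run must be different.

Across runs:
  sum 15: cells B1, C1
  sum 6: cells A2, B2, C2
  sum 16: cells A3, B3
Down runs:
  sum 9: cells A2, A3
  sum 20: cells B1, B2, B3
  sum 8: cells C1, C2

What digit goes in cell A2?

6 in 3 cells must be {1,2,3}; 16 in 2 cells must be {7,9}.
The 6 across and the 20 down share only 3, so B2 = 3.
Intersecting the 16 across with the 9 down forces A3 = 7.
B3 = 16 − 7 = 9 completes the 16 across.
B1 = 20 − 12 = 8 completes the 20 down.
C1 = 15 − 8 = 7 completes the 15 across.
A2 = 9 − 7 = 2 completes the 9 down.
C2 = 6 − 5 = 1 completes the 6 across.

2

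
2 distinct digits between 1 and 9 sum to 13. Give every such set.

{4,9}; {5,8}; {6,7}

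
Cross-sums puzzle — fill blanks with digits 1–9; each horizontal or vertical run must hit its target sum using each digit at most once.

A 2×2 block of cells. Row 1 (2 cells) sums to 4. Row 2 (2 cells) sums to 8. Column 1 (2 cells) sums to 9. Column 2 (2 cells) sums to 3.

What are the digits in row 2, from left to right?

6, 2

4 in 2 cells must be {1,3}; 3 in 2 cells must be {1,2}.
The 4 across and the 3 down share only 1, so (1,2) = 1.
(2,2) = 3 − 1 = 2 completes the 3 down.
(1,1) = 4 − 1 = 3 completes the 4 across.
(2,1) = 8 − 2 = 6 completes the 8 across.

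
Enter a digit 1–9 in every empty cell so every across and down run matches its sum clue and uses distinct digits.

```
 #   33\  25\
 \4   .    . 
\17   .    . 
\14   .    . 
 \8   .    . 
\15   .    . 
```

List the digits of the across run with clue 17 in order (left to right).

4 in 2 cells must be {1,3}; 17 in 2 cells must be {8,9}.
Only 3 fits R1C1 under both its across sum 4 and down sum 33.
R1C2 = 4 − 3 = 1 completes the 4 across.
Nothing is forced directly, so branch on R4C1, whose candidates are 6 or 7. If R4C1 = 7: then R4C2 would have to be in {1} for the 8 across but in {2,3,4,5,6,7,8,9} for the 25 down — contradiction. So R4C1 = 6.
R4C2 = 8 − 6 = 2 completes the 8 across.
No cell is forced outright now. R2C1 can only be 8 or 9 (the digits allowed by both its 17 across and its 33 down). If R2C1 = 9: that forces R2C2 = 8, R3C1 = 8, after which R3C2 would have to be in {6} for the 14 across but in {5,9} for the 25 down — contradiction. So R2C1 = 8.
R2C2 = 17 − 8 = 9 completes the 17 across.

8, 9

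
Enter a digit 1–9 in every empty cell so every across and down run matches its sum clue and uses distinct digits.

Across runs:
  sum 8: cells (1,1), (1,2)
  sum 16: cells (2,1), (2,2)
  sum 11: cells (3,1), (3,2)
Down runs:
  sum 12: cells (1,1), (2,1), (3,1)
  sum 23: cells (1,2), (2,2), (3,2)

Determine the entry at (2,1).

16 in 2 cells must be {7,9}; 23 in 3 cells must be {6,8,9}.
The 8 across and the 23 down share only 6, so (1,2) = 6.
Given what's placed, (2,2) must be 9 to fit the 16 across and 23 down.
(3,2) = 23 − 15 = 8 completes the 23 down.
(1,1) = 8 − 6 = 2 completes the 8 across.
(2,1) = 16 − 9 = 7 completes the 16 across.
(3,1) = 11 − 8 = 3 completes the 11 across.

7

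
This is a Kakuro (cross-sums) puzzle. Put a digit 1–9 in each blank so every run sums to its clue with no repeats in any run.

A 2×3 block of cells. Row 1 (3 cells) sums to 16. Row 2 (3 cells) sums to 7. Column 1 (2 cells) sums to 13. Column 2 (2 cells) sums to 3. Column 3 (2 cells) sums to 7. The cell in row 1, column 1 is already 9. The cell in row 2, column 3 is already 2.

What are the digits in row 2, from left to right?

4 1 2

7 in 3 cells must be {1,2,4}; 3 in 2 cells must be {1,2}.
(1,3) = 7 − 2 = 5 completes the 7 down.
(2,1) = 13 − 9 = 4 completes the 13 down.
(2,2) = 7 − 6 = 1 completes the 7 across.
(1,2) = 16 − 14 = 2 completes the 16 across.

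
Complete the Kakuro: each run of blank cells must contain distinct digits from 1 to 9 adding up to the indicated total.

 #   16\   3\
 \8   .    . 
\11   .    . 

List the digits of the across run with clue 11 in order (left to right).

9 2

16 in 2 cells must be {7,9}; 3 in 2 cells must be {1,2}.
The 8 across and the 16 down share only 7, so R1C1 = 7.
R1C2 = 8 − 7 = 1 completes the 8 across.
R2C1 = 16 − 7 = 9 completes the 16 down.
R2C2 = 11 − 9 = 2 completes the 11 across.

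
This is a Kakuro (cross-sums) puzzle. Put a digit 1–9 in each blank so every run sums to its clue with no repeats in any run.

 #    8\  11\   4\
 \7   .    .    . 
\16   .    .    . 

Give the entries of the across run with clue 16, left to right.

6, 7, 3

7 in 3 cells must be {1,2,4}; 4 in 2 cells must be {1,3}.
The 7 across and the 4 down share only 1, so R1C3 = 1.
R2C3 = 4 − 1 = 3 completes the 4 down.
Given what's placed, R1C1 must be 2 to fit the 7 across and 8 down.
R1C2 = 7 − 3 = 4 completes the 7 across.
R2C1 = 8 − 2 = 6 completes the 8 down.
R2C2 = 16 − 9 = 7 completes the 16 across.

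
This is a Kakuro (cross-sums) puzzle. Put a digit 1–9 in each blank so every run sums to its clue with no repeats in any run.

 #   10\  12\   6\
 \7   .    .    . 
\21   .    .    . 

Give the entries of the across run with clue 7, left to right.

1, 4, 2

7 in 3 cells must be {1,2,4}.
The 7 across and the 12 down share only 4, so R1C2 = 4.
R2C2 = 12 − 4 = 8 completes the 12 down.
Given what's placed, R2C3 must be 4 to fit the 21 across and 6 down.
R1C3 = 6 − 4 = 2 completes the 6 down.
R2C1 = 21 − 12 = 9 completes the 21 across.
R1C1 = 7 − 6 = 1 completes the 7 across.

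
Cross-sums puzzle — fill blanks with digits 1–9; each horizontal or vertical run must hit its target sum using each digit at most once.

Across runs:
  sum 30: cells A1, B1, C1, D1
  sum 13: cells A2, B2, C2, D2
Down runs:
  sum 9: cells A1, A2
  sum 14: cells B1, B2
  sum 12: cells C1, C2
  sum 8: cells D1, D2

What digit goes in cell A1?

30 in 4 cells must be {6,7,8,9}.
Nothing is forced directly, so branch on B2, whose candidates are 5 or 6. If B2 = 6: that forces B1 = 8, C2 = 4, after which C1 would have to be in {6,7,9} for the 30 across but in {8} for the 12 down — contradiction. So B2 = 5.
B1 = 14 − 5 = 9 completes the 14 down.
Nothing is forced directly, so branch on D1, whose candidates are 6 or 7. If D1 = 6: then D2 would have to be in {1,3,4} for the 13 across but in {2} for the 8 down — contradiction. So D1 = 7.
C1 = 8: the only remaining digit allowed by both the 30 across and the 12 down.
C2 = 12 − 8 = 4 completes the 12 down.
D2 = 8 − 7 = 1 completes the 8 down.
A1 = 30 − 24 = 6 completes the 30 across.

6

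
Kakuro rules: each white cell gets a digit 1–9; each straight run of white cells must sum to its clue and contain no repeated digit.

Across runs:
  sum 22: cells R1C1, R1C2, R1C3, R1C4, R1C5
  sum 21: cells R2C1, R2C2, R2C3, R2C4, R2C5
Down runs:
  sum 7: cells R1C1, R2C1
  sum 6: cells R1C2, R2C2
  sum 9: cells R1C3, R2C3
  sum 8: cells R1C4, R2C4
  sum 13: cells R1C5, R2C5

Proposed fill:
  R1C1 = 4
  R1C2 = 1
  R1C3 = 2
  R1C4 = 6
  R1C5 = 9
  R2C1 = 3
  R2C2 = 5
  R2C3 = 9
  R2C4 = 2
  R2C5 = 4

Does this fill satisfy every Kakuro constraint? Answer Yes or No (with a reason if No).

No — the down run R1C3–R2C3 sums to 11, not 9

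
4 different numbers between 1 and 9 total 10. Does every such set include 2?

Yes

The only way to make 10 from 4 distinct digits is {1,2,3,4}, which contains 2.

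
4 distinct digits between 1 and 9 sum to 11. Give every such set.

4 distinct digits from 1–9 sum between 10 and 30.
Only one set works: {1,2,3,5}.

{1,2,3,5}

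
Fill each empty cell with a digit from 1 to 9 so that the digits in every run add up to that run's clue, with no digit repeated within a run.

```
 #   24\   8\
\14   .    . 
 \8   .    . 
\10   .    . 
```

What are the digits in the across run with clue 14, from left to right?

9, 5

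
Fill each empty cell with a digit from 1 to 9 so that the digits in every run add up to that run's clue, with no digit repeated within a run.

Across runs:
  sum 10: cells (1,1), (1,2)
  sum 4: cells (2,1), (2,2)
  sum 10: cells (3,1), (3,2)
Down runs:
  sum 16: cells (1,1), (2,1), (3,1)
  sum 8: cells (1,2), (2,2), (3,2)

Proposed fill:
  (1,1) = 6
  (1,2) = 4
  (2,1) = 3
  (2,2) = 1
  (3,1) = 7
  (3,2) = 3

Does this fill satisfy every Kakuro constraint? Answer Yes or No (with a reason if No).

Across: 6+4=10; 3+1=4; 7+3=10. Down: 6+3+7=16; 4+1+3=8. No digit repeats within any run.

Yes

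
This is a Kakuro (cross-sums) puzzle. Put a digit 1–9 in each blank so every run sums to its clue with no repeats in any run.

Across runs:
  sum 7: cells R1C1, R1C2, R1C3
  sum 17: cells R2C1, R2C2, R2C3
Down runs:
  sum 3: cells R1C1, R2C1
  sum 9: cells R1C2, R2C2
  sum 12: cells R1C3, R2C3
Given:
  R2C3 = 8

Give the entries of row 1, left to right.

1, 2, 4

7 in 3 cells must be {1,2,4}; 3 in 2 cells must be {1,2}.
R1C3 = 12 − 8 = 4 completes the 12 down.
R2C1 = 2: the only remaining digit allowed by both the 17 across and the 3 down.
R2C2 = 17 − 10 = 7 completes the 17 across.
R1C1 = 3 − 2 = 1 completes the 3 down.
R1C2 = 7 − 5 = 2 completes the 7 across.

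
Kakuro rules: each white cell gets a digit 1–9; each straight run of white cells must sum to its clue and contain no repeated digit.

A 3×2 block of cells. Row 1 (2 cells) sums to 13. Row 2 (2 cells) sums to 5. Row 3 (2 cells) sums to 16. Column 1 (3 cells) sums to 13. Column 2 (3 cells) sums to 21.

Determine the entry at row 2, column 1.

16 in 2 cells must be {7,9}.
The 5 across and the 21 down share only 4, so (2,2) = 4.
Given what's placed, (3,2) must be 9 to fit the 16 across and 21 down.
(1,2) = 21 − 13 = 8 completes the 21 down.
(2,1) = 5 − 4 = 1 completes the 5 across.
(3,1) = 16 − 9 = 7 completes the 16 across.
(1,1) = 13 − 8 = 5 completes the 13 across.

1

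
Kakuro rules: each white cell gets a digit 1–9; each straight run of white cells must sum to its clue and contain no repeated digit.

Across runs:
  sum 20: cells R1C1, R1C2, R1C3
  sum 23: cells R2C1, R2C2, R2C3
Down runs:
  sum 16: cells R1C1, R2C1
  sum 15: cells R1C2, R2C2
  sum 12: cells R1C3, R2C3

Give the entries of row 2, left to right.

23 in 3 cells must be {6,8,9}; 16 in 2 cells must be {7,9}.
The 23 across and the 16 down share only 9, so R2C1 = 9.
Given what's placed, R2C3 must be 8 to fit the 23 across and 12 down.
R1C1 = 16 − 9 = 7 completes the 16 down.
R1C3 = 12 − 8 = 4 completes the 12 down.
R2C2 = 23 − 17 = 6 completes the 23 across.
R1C2 = 20 − 11 = 9 completes the 20 across.

9 6 8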